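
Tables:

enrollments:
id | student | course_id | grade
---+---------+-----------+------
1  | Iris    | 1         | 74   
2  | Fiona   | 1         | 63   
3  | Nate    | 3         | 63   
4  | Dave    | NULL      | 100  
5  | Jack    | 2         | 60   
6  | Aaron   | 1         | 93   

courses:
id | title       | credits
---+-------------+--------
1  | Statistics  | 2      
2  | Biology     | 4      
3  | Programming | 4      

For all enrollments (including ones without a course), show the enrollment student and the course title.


LEFT JOIN keeps every row from enrollments (the left table); where course_id has no match in courses, the course columns become NULL. Walk through each enrollment:
  - enrollment 1 (Iris): course_id=1 -> matches Statistics
  - enrollment 2 (Fiona): course_id=1 -> matches Statistics
  - enrollment 3 (Nate): course_id=3 -> matches Programming
  - enrollment 4 (Dave): course_id=NULL, no match -> kept with NULL
  - enrollment 5 (Jack): course_id=2 -> matches Biology
  - enrollment 6 (Aaron): course_id=1 -> matches Statistics
All 6 rows appear; 1 has NULL course.

SQL:
SELECT a.student, b.title AS course
FROM enrollments a
LEFT JOIN courses b ON a.course_id = b.id

Result:
student | course     
--------+------------
Iris    | Statistics 
Fiona   | Statistics 
Nate    | Programming
Dave    | NULL       
Jack    | Biology    
Aaron   | Statistics 


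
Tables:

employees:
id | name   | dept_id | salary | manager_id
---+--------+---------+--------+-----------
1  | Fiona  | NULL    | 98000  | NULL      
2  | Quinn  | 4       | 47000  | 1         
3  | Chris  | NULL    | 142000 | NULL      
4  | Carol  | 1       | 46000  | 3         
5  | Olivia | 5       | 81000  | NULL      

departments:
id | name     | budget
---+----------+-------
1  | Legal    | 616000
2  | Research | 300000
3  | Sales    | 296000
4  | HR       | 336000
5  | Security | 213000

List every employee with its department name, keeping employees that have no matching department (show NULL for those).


LEFT JOIN keeps every row from employees (the left table); where dept_id has no match in departments, the department columns become NULL. Walk through each employee:
  - employee 1 (Fiona): dept_id=NULL, no match -> kept with NULL
  - employee 2 (Quinn): dept_id=4 -> matches HR
  - employee 3 (Chris): dept_id=NULL, no match -> kept with NULL
  - employee 4 (Carol): dept_id=1 -> matches Legal
  - employee 5 (Olivia): dept_id=5 -> matches Security
All 5 rows appear; 2 have NULL department.

SQL:
SELECT a.name, b.name AS department
FROM employees a
LEFT JOIN departments b ON a.dept_id = b.id

Result:
name   | department
-------+-----------
Fiona  | NULL      
Quinn  | HR        
Chris  | NULL      
Carol  | Legal     
Olivia | Security  


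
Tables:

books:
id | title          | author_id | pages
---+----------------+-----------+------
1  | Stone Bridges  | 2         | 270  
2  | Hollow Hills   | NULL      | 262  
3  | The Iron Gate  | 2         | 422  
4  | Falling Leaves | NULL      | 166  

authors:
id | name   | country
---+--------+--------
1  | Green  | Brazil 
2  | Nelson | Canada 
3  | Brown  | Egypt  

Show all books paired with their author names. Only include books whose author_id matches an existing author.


INNER JOIN keeps only books rows whose author_id matches an id in authors. Walk through each book:
  - book 1 (Stone Bridges): author_id=2 -> matches Nelson
  - book 2 (Hollow Hills): author_id=NULL, no match -> dropped
  - book 3 (The Iron Gate): author_id=2 -> matches Nelson
  - book 4 (Falling Leaves): author_id=NULL, no match -> dropped
So 2 of 4 rows are dropped.

SQL:
SELECT a.title, b.name AS author
FROM books a
INNER JOIN authors b ON a.author_id = b.id

Result:
title         | author
--------------+-------
Stone Bridges | Nelson
The Iron Gate | Nelson


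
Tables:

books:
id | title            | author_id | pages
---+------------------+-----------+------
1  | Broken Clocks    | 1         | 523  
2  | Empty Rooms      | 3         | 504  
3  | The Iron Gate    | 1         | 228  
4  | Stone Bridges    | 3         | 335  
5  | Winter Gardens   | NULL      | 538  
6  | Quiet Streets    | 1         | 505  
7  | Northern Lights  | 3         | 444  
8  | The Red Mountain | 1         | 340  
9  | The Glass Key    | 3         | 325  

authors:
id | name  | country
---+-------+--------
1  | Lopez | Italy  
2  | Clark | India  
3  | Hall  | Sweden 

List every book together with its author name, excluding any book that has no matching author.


INNER JOIN keeps only books rows whose author_id matches an id in authors. Walk through each book:
  - book 1 (Broken Clocks): author_id=1 -> matches Lopez
  - book 2 (Empty Rooms): author_id=3 -> matches Hall
  - book 3 (The Iron Gate): author_id=1 -> matches Lopez
  - book 4 (Stone Bridges): author_id=3 -> matches Hall
  - book 5 (Winter Gardens): author_id=NULL, no match -> dropped
  - book 6 (Quiet Streets): author_id=1 -> matches Lopez
  - book 7 (Northern Lights): author_id=3 -> matches Hall
  - book 8 (The Red Mountain): author_id=1 -> matches Lopez
  - book 9 (The Glass Key): author_id=3 -> matches Hall
So 1 of 9 rows is dropped.

SQL:
SELECT a.title, b.name AS author
FROM books a
INNER JOIN authors b ON a.author_id = b.id

Result:
title            | author
-----------------+-------
Broken Clocks    | Lopez 
Empty Rooms      | Hall  
The Iron Gate    | Lopez 
Stone Bridges    | Hall  
Quiet Streets    | Lopez 
Northern Lights  | Hall  
The Red Mountain | Lopez 
The Glass Key    | Hall  


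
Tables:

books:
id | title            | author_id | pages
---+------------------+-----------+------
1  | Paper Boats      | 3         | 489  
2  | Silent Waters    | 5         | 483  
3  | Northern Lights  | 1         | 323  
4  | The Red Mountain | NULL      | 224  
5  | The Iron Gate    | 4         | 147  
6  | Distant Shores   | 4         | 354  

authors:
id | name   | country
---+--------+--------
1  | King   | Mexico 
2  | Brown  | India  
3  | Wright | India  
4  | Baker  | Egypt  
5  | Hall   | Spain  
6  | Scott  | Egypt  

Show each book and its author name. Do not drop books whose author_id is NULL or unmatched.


LEFT JOIN keeps every row from books (the left table); where author_id has no match in authors, the author columns become NULL. Walk through each book:
  - book 1 (Paper Boats): author_id=3 -> matches Wright
  - book 2 (Silent Waters): author_id=5 -> matches Hall
  - book 3 (Northern Lights): author_id=1 -> matches King
  - book 4 (The Red Mountain): author_id=NULL, no match -> kept with NULL
  - book 5 (The Iron Gate): author_id=4 -> matches Baker
  - book 6 (Distant Shores): author_id=4 -> matches Baker
All 6 rows appear; 1 has NULL author.

SQL:
SELECT a.title, b.name AS author
FROM books a
LEFT JOIN authors b ON a.author_id = b.id

Result:
title            | author
-----------------+-------
Paper Boats      | Wright
Silent Waters    | Hall  
Northern Lights  | King  
The Red Mountain | NULL  
The Iron Gate    | Baker 
Distant Shores   | Baker 


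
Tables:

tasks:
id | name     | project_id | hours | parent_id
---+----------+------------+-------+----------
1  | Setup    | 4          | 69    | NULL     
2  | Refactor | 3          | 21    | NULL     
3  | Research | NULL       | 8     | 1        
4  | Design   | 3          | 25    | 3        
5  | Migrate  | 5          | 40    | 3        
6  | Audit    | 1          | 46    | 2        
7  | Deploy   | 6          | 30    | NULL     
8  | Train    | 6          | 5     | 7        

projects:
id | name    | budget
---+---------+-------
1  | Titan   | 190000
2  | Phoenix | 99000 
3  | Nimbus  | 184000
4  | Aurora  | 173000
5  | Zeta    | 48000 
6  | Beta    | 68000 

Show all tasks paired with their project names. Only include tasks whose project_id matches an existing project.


INNER JOIN keeps only tasks rows whose project_id matches an id in projects. Walk through each task:
  - task 1 (Setup): project_id=4 -> matches Aurora
  - task 2 (Refactor): project_id=3 -> matches Nimbus
  - task 3 (Research): project_id=NULL, no match -> dropped
  - task 4 (Design): project_id=3 -> matches Nimbus
  - task 5 (Migrate): project_id=5 -> matches Zeta
  - task 6 (Audit): project_id=1 -> matches Titan
  - task 7 (Deploy): project_id=6 -> matches Beta
  - task 8 (Train): project_id=6 -> matches Beta
So 1 of 8 rows is dropped.

SQL:
SELECT a.name, b.name AS project
FROM tasks a
INNER JOIN projects b ON a.project_id = b.id

Result:
name     | project
---------+--------
Setup    | Aurora 
Refactor | Nimbus 
Design   | Nimbus 
Migrate  | Zeta   
Audit    | Titan  
Deploy   | Beta   
Train    | Beta   


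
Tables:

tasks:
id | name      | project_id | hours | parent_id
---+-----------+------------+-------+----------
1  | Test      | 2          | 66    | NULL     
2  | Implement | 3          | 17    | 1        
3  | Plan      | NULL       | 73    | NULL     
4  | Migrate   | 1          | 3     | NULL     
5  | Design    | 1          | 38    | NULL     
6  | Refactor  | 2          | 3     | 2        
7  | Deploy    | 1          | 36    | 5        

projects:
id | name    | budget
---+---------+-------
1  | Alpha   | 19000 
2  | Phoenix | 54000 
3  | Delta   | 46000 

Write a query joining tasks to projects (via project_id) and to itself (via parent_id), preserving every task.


Two LEFT JOINs from the same base table tasks: one to projects via project_id, one to tasks itself via parent_id. Both are LEFT so every task is preserved.
Match against projects:
  - task 1 (Test): project_id=2 -> matches Phoenix
  - task 2 (Implement): project_id=3 -> matches Delta
  - task 3 (Plan): project_id=NULL, no match -> kept with NULL
  - task 4 (Migrate): project_id=1 -> matches Alpha
  - task 5 (Design): project_id=1 -> matches Alpha
  - task 6 (Refactor): project_id=2 -> matches Phoenix
  - task 7 (Deploy): project_id=1 -> matches Alpha
Match against tasks (self):
  - task 1 (Test): parent_id=NULL -> NULL
  - task 2 (Implement): parent_id=1 -> Test
  - task 3 (Plan): parent_id=NULL -> NULL
  - task 4 (Migrate): parent_id=NULL -> NULL
  - task 5 (Design): parent_id=NULL -> NULL
  - task 6 (Refactor): parent_id=2 -> Implement
  - task 7 (Deploy): parent_id=5 -> Design

SQL:
SELECT a.name, b.name AS project, c.name AS parent
FROM tasks a
LEFT JOIN projects b ON a.project_id = b.id
LEFT JOIN tasks c ON a.parent_id = c.id

Result:
name      | project | parent   
----------+---------+----------
Test      | Phoenix | NULL     
Implement | Delta   | Test     
Plan      | NULL    | NULL     
Migrate   | Alpha   | NULL     
Design    | Alpha   | NULL     
Refactor  | Phoenix | Implement
Deploy    | Alpha   | Design   


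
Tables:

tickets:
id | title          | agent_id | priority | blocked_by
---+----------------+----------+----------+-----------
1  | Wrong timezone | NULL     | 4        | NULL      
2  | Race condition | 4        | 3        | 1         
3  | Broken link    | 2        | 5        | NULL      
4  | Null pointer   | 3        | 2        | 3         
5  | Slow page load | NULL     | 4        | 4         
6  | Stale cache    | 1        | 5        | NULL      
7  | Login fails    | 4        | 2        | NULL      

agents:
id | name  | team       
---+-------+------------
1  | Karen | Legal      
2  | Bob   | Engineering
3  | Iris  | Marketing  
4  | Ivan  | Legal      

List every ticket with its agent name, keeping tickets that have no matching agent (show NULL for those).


LEFT JOIN keeps every row from tickets (the left table); where agent_id has no match in agents, the agent columns become NULL. Walk through each ticket:
  - ticket 1 (Wrong timezone): agent_id=NULL, no match -> kept with NULL
  - ticket 2 (Race condition): agent_id=4 -> matches Ivan
  - ticket 3 (Broken link): agent_id=2 -> matches Bob
  - ticket 4 (Null pointer): agent_id=3 -> matches Iris
  - ticket 5 (Slow page load): agent_id=NULL, no match -> kept with NULL
  - ticket 6 (Stale cache): agent_id=1 -> matches Karen
  - ticket 7 (Login fails): agent_id=4 -> matches Ivan
All 7 rows appear; 2 have NULL agent.

SQL:
SELECT a.title, b.name AS agent
FROM tickets a
LEFT JOIN agents b ON a.agent_id = b.id

Result:
title          | agent
---------------+------
Wrong timezone | NULL 
Race condition | Ivan 
Broken link    | Bob  
Null pointer   | Iris 
Slow page load | NULL 
Stale cache    | Karen
Login fails    | Ivan 


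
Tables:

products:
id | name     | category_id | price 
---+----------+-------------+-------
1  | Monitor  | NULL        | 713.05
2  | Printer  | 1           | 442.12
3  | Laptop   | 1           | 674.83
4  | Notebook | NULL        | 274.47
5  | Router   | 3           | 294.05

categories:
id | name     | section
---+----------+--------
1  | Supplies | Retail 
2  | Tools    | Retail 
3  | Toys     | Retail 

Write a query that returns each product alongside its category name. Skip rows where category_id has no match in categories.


INNER JOIN keeps only products rows whose category_id matches an id in categories. Walk through each product:
  - product 1 (Monitor): category_id=NULL, no match -> dropped
  - product 2 (Printer): category_id=1 -> matches Supplies
  - product 3 (Laptop): category_id=1 -> matches Supplies
  - product 4 (Notebook): category_id=NULL, no match -> dropped
  - product 5 (Router): category_id=3 -> matches Toys
So 2 of 5 rows are dropped.

SQL:
SELECT a.name, b.name AS category
FROM products a
INNER JOIN categories b ON a.category_id = b.id

Result:
name    | category
--------+---------
Printer | Supplies
Laptop  | Supplies
Router  | Toys    


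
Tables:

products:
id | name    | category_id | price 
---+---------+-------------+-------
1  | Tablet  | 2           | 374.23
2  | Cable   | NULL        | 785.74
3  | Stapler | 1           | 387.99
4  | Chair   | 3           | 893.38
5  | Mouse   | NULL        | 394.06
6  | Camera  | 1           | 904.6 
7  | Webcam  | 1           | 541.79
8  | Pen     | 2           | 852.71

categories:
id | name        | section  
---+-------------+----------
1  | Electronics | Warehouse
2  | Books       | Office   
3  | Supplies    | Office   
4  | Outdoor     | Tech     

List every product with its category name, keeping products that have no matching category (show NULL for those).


LEFT JOIN keeps every row from products (the left table); where category_id has no match in categories, the category columns become NULL. Walk through each product:
  - product 1 (Tablet): category_id=2 -> matches Books
  - product 2 (Cable): category_id=NULL, no match -> kept with NULL
  - product 3 (Stapler): category_id=1 -> matches Electronics
  - product 4 (Chair): category_id=3 -> matches Supplies
  - product 5 (Mouse): category_id=NULL, no match -> kept with NULL
  - product 6 (Camera): category_id=1 -> matches Electronics
  - product 7 (Webcam): category_id=1 -> matches Electronics
  - product 8 (Pen): category_id=2 -> matches Books
All 8 rows appear; 2 have NULL category.

SQL:
SELECT a.name, b.name AS category
FROM products a
LEFT JOIN categories b ON a.category_id = b.id

Result:
name    | category   
--------+------------
Tablet  | Books      
Cable   | NULL       
Stapler | Electronics
Chair   | Supplies   
Mouse   | NULL       
Camera  | Electronics
Webcam  | Electronics
Pen     | Books      


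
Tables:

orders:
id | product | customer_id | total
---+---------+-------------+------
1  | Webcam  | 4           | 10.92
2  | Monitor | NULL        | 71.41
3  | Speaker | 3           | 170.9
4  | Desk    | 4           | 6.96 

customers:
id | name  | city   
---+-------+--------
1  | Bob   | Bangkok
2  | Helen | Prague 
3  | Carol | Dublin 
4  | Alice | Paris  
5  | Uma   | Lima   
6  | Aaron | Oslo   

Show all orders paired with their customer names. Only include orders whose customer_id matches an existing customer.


INNER JOIN keeps only orders rows whose customer_id matches an id in customers. Walk through each order:
  - order 1 (Webcam): customer_id=4 -> matches Alice
  - order 2 (Monitor): customer_id=NULL, no match -> dropped
  - order 3 (Speaker): customer_id=3 -> matches Carol
  - order 4 (Desk): customer_id=4 -> matches Alice
So 1 of 4 rows is dropped.

SQL:
SELECT a.product, b.name AS customer
FROM orders a
INNER JOIN customers b ON a.customer_id = b.id

Result:
product | customer
--------+---------
Webcam  | Alice   
Speaker | Carol   
Desk    | Alice   


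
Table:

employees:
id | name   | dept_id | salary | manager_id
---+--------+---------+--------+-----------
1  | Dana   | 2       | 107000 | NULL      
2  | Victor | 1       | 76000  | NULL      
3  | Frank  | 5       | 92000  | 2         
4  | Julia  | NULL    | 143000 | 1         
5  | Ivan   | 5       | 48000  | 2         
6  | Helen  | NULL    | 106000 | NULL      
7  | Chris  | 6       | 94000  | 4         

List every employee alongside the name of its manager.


This is a self-join: employees is joined to a second copy of itself, matching each row's manager_id to another row's id. Use LEFT JOIN so rows with manager_id=NULL are kept.
  - employee 1 (Dana): manager_id=NULL -> NULL
  - employee 2 (Victor): manager_id=NULL -> NULL
  - employee 3 (Frank): manager_id=2 -> Victor
  - employee 4 (Julia): manager_id=1 -> Dana
  - employee 5 (Ivan): manager_id=2 -> Victor
  - employee 6 (Helen): manager_id=NULL -> NULL
  - employee 7 (Chris): manager_id=4 -> Julia

SQL:
SELECT a.name AS item, b.name AS manager
FROM employees a
LEFT JOIN employees b ON a.manager_id = b.id

Result:
item   | manager
-------+--------
Dana   | NULL   
Victor | NULL   
Frank  | Victor 
Julia  | Dana   
Ivan   | Victor 
Helen  | NULL   
Chris  | Julia  


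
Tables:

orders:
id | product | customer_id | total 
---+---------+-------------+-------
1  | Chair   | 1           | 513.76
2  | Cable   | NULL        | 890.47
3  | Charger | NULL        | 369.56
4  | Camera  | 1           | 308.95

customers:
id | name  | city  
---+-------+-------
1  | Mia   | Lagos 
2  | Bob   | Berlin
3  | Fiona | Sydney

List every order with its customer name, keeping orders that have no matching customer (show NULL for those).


LEFT JOIN keeps every row from orders (the left table); where customer_id has no match in customers, the customer columns become NULL. Walk through each order:
  - order 1 (Chair): customer_id=1 -> matches Mia
  - order 2 (Cable): customer_id=NULL, no match -> kept with NULL
  - order 3 (Charger): customer_id=NULL, no match -> kept with NULL
  - order 4 (Camera): customer_id=1 -> matches Mia
All 4 rows appear; 2 have NULL customer.

SQL:
SELECT a.product, b.name AS customer
FROM orders a
LEFT JOIN customers b ON a.customer_id = b.id

Result:
product | customer
--------+---------
Chair   | Mia     
Cable   | NULL    
Charger | NULL    
Camera  | Mia     


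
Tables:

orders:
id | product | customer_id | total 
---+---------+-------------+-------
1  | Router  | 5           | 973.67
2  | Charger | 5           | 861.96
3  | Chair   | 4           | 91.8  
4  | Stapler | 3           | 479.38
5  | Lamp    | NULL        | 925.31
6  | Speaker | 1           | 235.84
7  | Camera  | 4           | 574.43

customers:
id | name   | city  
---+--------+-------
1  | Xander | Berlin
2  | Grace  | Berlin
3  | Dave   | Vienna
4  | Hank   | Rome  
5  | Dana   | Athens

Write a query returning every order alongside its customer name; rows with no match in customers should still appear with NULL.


LEFT JOIN keeps every row from orders (the left table); where customer_id has no match in customers, the customer columns become NULL. Walk through each order:
  - order 1 (Router): customer_id=5 -> matches Dana
  - order 2 (Charger): customer_id=5 -> matches Dana
  - order 3 (Chair): customer_id=4 -> matches Hank
  - order 4 (Stapler): customer_id=3 -> matches Dave
  - order 5 (Lamp): customer_id=NULL, no match -> kept with NULL
  - order 6 (Speaker): customer_id=1 -> matches Xander
  - order 7 (Camera): customer_id=4 -> matches Hank
All 7 rows appear; 1 has NULL customer.

SQL:
SELECT a.product, b.name AS customer
FROM orders a
LEFT JOIN customers b ON a.customer_id = b.id

Result:
product | customer
--------+---------
Router  | Dana    
Charger | Dana    
Chair   | Hank    
Stapler | Dave    
Lamp    | NULL    
Speaker | Xander  
Camera  | Hank    


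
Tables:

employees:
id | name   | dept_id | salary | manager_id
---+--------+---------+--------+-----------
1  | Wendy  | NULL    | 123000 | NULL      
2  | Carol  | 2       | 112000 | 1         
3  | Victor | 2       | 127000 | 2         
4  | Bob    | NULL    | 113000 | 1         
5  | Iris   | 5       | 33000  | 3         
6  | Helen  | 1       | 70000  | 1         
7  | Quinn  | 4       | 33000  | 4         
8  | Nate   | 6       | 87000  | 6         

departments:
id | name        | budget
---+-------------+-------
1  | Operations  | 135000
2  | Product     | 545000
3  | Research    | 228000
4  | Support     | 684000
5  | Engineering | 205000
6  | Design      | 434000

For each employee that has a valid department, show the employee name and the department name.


INNER JOIN keeps only employees rows whose dept_id matches an id in departments. Walk through each employee:
  - employee 1 (Wendy): dept_id=NULL, no match -> dropped
  - employee 2 (Carol): dept_id=2 -> matches Product
  - employee 3 (Victor): dept_id=2 -> matches Product
  - employee 4 (Bob): dept_id=NULL, no match -> dropped
  - employee 5 (Iris): dept_id=5 -> matches Engineering
  - employee 6 (Helen): dept_id=1 -> matches Operations
  - employee 7 (Quinn): dept_id=4 -> matches Support
  - employee 8 (Nate): dept_id=6 -> matches Design
So 2 of 8 rows are dropped.

SQL:
SELECT a.name, b.name AS department
FROM employees a
INNER JOIN departments b ON a.dept_id = b.id

Result:
name   | department 
-------+------------
Carol  | Product    
Victor | Product    
Iris   | Engineering
Helen  | Operations 
Quinn  | Support    
Nate   | Design     


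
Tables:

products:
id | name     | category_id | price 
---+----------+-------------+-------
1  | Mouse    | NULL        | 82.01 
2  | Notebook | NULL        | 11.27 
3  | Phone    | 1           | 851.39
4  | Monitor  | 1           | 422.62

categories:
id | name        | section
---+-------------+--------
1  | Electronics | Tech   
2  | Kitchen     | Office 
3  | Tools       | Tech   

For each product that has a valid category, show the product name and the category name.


INNER JOIN keeps only products rows whose category_id matches an id in categories. Walk through each product:
  - product 1 (Mouse): category_id=NULL, no match -> dropped
  - product 2 (Notebook): category_id=NULL, no match -> dropped
  - product 3 (Phone): category_id=1 -> matches Electronics
  - product 4 (Monitor): category_id=1 -> matches Electronics
So 2 of 4 rows are dropped.

SQL:
SELECT a.name, b.name AS category
FROM products a
INNER JOIN categories b ON a.category_id = b.id

Result:
name    | category   
--------+------------
Phone   | Electronics
Monitor | Electronics


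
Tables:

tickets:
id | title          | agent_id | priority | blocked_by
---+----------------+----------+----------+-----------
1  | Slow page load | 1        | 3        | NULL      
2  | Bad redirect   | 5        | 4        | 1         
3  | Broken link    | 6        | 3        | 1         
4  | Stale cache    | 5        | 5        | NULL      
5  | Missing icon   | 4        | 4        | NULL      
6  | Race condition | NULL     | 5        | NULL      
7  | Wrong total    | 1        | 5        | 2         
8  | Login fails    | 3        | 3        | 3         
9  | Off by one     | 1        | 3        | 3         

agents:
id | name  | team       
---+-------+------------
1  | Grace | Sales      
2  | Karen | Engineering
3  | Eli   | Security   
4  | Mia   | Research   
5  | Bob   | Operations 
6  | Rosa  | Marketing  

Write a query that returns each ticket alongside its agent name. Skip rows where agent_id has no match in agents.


INNER JOIN keeps only tickets rows whose agent_id matches an id in agents. Walk through each ticket:
  - ticket 1 (Slow page load): agent_id=1 -> matches Grace
  - ticket 2 (Bad redirect): agent_id=5 -> matches Bob
  - ticket 3 (Broken link): agent_id=6 -> matches Rosa
  - ticket 4 (Stale cache): agent_id=5 -> matches Bob
  - ticket 5 (Missing icon): agent_id=4 -> matches Mia
  - ticket 6 (Race condition): agent_id=NULL, no match -> dropped
  - ticket 7 (Wrong total): agent_id=1 -> matches Grace
  - ticket 8 (Login fails): agent_id=3 -> matches Eli
  - ticket 9 (Off by one): agent_id=1 -> matches Grace
So 1 of 9 rows is dropped.

SQL:
SELECT a.title, b.name AS agent
FROM tickets a
INNER JOIN agents b ON a.agent_id = b.id

Result:
title          | agent
---------------+------
Slow page load | Grace
Bad redirect   | Bob  
Broken link    | Rosa 
Stale cache    | Bob  
Missing icon   | Mia  
Wrong total    | Grace
Login fails    | Eli  
Off by one     | Grace


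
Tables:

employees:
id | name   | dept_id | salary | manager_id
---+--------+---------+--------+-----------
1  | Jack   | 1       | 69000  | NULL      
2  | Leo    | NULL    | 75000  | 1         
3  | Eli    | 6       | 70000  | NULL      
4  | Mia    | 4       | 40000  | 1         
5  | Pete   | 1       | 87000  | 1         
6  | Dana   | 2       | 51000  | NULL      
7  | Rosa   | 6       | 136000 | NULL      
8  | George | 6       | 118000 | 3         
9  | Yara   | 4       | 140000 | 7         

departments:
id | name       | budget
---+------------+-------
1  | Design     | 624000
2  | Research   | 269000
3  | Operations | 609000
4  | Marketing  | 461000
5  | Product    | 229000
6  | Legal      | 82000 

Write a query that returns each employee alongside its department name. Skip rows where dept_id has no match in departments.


INNER JOIN keeps only employees rows whose dept_id matches an id in departments. Walk through each employee:
  - employee 1 (Jack): dept_id=1 -> matches Design
  - employee 2 (Leo): dept_id=NULL, no match -> dropped
  - employee 3 (Eli): dept_id=6 -> matches Legal
  - employee 4 (Mia): dept_id=4 -> matches Marketing
  - employee 5 (Pete): dept_id=1 -> matches Design
  - employee 6 (Dana): dept_id=2 -> matches Research
  - employee 7 (Rosa): dept_id=6 -> matches Legal
  - employee 8 (George): dept_id=6 -> matches Legal
  - employee 9 (Yara): dept_id=4 -> matches Marketing
So 1 of 9 rows is dropped.

SQL:
SELECT a.name, b.name AS department
FROM employees a
INNER JOIN departments b ON a.dept_id = b.id

Result:
name   | department
-------+-----------
Jack   | Design    
Eli    | Legal     
Mia    | Marketing 
Pete   | Design    
Dana   | Research  
Rosa   | Legal     
George | Legal     
Yara   | Marketing 


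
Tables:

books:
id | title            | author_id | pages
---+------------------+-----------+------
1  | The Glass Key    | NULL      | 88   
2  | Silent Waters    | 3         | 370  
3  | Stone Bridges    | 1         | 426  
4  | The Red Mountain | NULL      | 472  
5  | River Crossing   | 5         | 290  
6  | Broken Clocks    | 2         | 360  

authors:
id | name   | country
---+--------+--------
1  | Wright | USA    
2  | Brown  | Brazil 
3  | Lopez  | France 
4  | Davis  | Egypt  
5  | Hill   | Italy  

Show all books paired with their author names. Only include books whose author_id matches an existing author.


INNER JOIN keeps only books rows whose author_id matches an id in authors. Walk through each book:
  - book 1 (The Glass Key): author_id=NULL, no match -> dropped
  - book 2 (Silent Waters): author_id=3 -> matches Lopez
  - book 3 (Stone Bridges): author_id=1 -> matches Wright
  - book 4 (The Red Mountain): author_id=NULL, no match -> dropped
  - book 5 (River Crossing): author_id=5 -> matches Hill
  - book 6 (Broken Clocks): author_id=2 -> matches Brown
So 2 of 6 rows are dropped.

SQL:
SELECT a.title, b.name AS author
FROM books a
INNER JOIN authors b ON a.author_id = b.id

Result:
title          | author
---------------+-------
Silent Waters  | Lopez 
Stone Bridges  | Wright
River Crossing | Hill  
Broken Clocks  | Brown 


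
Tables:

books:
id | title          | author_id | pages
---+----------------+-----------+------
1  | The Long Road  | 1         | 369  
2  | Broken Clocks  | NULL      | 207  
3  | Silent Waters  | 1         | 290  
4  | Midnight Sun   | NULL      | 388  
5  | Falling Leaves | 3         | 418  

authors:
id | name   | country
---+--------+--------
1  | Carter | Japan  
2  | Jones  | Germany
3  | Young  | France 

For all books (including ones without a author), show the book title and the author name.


LEFT JOIN keeps every row from books (the left table); where author_id has no match in authors, the author columns become NULL. Walk through each book:
  - book 1 (The Long Road): author_id=1 -> matches Carter
  - book 2 (Broken Clocks): author_id=NULL, no match -> kept with NULL
  - book 3 (Silent Waters): author_id=1 -> matches Carter
  - book 4 (Midnight Sun): author_id=NULL, no match -> kept with NULL
  - book 5 (Falling Leaves): author_id=3 -> matches Young
All 5 rows appear; 2 have NULL author.

SQL:
SELECT a.title, b.name AS author
FROM books a
LEFT JOIN authors b ON a.author_id = b.id

Result:
title          | author
---------------+-------
The Long Road  | Carter
Broken Clocks  | NULL  
Silent Waters  | Carter
Midnight Sun   | NULL  
Falling Leaves | Young 


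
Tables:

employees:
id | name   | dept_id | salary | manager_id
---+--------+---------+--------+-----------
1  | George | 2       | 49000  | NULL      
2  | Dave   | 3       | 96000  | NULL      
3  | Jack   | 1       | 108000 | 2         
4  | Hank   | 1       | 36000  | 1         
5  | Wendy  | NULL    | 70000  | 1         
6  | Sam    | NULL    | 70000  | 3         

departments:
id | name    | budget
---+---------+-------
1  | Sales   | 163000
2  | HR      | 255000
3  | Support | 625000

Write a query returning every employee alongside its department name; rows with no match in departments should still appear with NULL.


LEFT JOIN keeps every row from employees (the left table); where dept_id has no match in departments, the department columns become NULL. Walk through each employee:
  - employee 1 (George): dept_id=2 -> matches HR
  - employee 2 (Dave): dept_id=3 -> matches Support
  - employee 3 (Jack): dept_id=1 -> matches Sales
  - employee 4 (Hank): dept_id=1 -> matches Sales
  - employee 5 (Wendy): dept_id=NULL, no match -> kept with NULL
  - employee 6 (Sam): dept_id=NULL, no match -> kept with NULL
All 6 rows appear; 2 have NULL department.

SQL:
SELECT a.name, b.name AS department
FROM employees a
LEFT JOIN departments b ON a.dept_id = b.id

Result:
name   | department
-------+-----------
George | HR        
Dave   | Support   
Jack   | Sales     
Hank   | Sales     
Wendy  | NULL      
Sam    | NULL      


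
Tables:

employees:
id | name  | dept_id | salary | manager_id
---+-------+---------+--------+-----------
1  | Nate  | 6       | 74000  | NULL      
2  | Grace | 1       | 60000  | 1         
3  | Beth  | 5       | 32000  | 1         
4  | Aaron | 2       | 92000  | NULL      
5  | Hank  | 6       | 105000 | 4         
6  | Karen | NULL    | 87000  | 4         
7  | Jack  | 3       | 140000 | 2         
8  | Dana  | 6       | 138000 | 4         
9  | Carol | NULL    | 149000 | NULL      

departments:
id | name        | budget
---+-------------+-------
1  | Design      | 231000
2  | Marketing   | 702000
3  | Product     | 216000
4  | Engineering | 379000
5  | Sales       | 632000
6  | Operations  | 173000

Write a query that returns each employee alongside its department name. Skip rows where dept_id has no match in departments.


INNER JOIN keeps only employees rows whose dept_id matches an id in departments. Walk through each employee:
  - employee 1 (Nate): dept_id=6 -> matches Operations
  - employee 2 (Grace): dept_id=1 -> matches Design
  - employee 3 (Beth): dept_id=5 -> matches Sales
  - employee 4 (Aaron): dept_id=2 -> matches Marketing
  - employee 5 (Hank): dept_id=6 -> matches Operations
  - employee 6 (Karen): dept_id=NULL, no match -> dropped
  - employee 7 (Jack): dept_id=3 -> matches Product
  - employee 8 (Dana): dept_id=6 -> matches Operations
  - employee 9 (Carol): dept_id=NULL, no match -> dropped
So 2 of 9 rows are dropped.

SQL:
SELECT a.name, b.name AS department
FROM employees a
INNER JOIN departments b ON a.dept_id = b.id

Result:
name  | department
------+-----------
Nate  | Operations
Grace | Design    
Beth  | Sales     
Aaron | Marketing 
Hank  | Operations
Jack  | Product   
Dana  | Operations


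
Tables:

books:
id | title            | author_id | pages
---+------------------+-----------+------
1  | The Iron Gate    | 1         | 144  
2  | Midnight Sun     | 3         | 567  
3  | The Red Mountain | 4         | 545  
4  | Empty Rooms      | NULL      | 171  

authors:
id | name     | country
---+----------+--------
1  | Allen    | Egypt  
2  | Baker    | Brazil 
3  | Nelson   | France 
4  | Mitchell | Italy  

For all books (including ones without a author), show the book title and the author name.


LEFT JOIN keeps every row from books (the left table); where author_id has no match in authors, the author columns become NULL. Walk through each book:
  - book 1 (The Iron Gate): author_id=1 -> matches Allen
  - book 2 (Midnight Sun): author_id=3 -> matches Nelson
  - book 3 (The Red Mountain): author_id=4 -> matches Mitchell
  - book 4 (Empty Rooms): author_id=NULL, no match -> kept with NULL
All 4 rows appear; 1 has NULL author.

SQL:
SELECT a.title, b.name AS author
FROM books a
LEFT JOIN authors b ON a.author_id = b.id

Result:
title            | author  
-----------------+---------
The Iron Gate    | Allen   
Midnight Sun     | Nelson  
The Red Mountain | Mitchell
Empty Rooms      | NULL    


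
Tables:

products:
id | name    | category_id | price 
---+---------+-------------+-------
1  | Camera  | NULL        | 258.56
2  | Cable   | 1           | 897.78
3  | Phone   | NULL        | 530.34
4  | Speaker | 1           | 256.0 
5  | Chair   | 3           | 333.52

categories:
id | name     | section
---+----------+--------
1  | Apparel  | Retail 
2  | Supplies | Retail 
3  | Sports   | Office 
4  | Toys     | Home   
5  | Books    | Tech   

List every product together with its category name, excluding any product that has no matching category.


INNER JOIN keeps only products rows whose category_id matches an id in categories. Walk through each product:
  - product 1 (Camera): category_id=NULL, no match -> dropped
  - product 2 (Cable): category_id=1 -> matches Apparel
  - product 3 (Phone): category_id=NULL, no match -> dropped
  - product 4 (Speaker): category_id=1 -> matches Apparel
  - product 5 (Chair): category_id=3 -> matches Sports
So 2 of 5 rows are dropped.

SQL:
SELECT a.name, b.name AS category
FROM products a
INNER JOIN categories b ON a.category_id = b.id

Result:
name    | category
--------+---------
Cable   | Apparel 
Speaker | Apparel 
Chair   | Sports  


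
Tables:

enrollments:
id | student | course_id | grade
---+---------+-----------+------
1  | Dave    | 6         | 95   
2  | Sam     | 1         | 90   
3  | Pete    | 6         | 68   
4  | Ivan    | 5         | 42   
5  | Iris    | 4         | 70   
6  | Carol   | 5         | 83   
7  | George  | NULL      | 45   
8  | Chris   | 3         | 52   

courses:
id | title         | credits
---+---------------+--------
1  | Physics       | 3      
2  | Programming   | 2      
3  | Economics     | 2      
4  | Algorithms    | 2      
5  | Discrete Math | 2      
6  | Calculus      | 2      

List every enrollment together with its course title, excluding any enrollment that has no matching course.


INNER JOIN keeps only enrollments rows whose course_id matches an id in courses. Walk through each enrollment:
  - enrollment 1 (Dave): course_id=6 -> matches Calculus
  - enrollment 2 (Sam): course_id=1 -> matches Physics
  - enrollment 3 (Pete): course_id=6 -> matches Calculus
  - enrollment 4 (Ivan): course_id=5 -> matches Discrete Math
  - enrollment 5 (Iris): course_id=4 -> matches Algorithms
  - enrollment 6 (Carol): course_id=5 -> matches Discrete Math
  - enrollment 7 (George): course_id=NULL, no match -> dropped
  - enrollment 8 (Chris): course_id=3 -> matches Economics
So 1 of 8 rows is dropped.

SQL:
SELECT a.student, b.title AS course
FROM enrollments a
INNER JOIN courses b ON a.course_id = b.id

Result:
student | course       
--------+--------------
Dave    | Calculus     
Sam     | Physics      
Pete    | Calculus     
Ivan    | Discrete Math
Iris    | Algorithms   
Carol   | Discrete Math
Chris   | Economics    


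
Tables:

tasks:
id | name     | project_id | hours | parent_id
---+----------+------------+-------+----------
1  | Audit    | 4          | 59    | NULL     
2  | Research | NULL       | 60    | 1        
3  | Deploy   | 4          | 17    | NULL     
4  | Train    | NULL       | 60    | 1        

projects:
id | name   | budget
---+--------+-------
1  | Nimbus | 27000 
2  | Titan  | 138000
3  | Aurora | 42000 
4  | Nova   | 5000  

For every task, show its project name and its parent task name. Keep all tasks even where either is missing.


Two LEFT JOINs from the same base table tasks: one to projects via project_id, one to tasks itself via parent_id. Both are LEFT so every task is preserved.
Match against projects:
  - task 1 (Audit): project_id=4 -> matches Nova
  - task 2 (Research): project_id=NULL, no match -> kept with NULL
  - task 3 (Deploy): project_id=4 -> matches Nova
  - task 4 (Train): project_id=NULL, no match -> kept with NULL
Match against tasks (self):
  - task 1 (Audit): parent_id=NULL -> NULL
  - task 2 (Research): parent_id=1 -> Audit
  - task 3 (Deploy): parent_id=NULL -> NULL
  - task 4 (Train): parent_id=1 -> Audit

SQL:
SELECT a.name, b.name AS project, c.name AS parent
FROM tasks a
LEFT JOIN projects b ON a.project_id = b.id
LEFT JOIN tasks c ON a.parent_id = c.id

Result:
name     | project | parent
---------+---------+-------
Audit    | Nova    | NULL  
Research | NULL    | Audit 
Deploy   | Nova    | NULL  
Train    | NULL    | Audit 


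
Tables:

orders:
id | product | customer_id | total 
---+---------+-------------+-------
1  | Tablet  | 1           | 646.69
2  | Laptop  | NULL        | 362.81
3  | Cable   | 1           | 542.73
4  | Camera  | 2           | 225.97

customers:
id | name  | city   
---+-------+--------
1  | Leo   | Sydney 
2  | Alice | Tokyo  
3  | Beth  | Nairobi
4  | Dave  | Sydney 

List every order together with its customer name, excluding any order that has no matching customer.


INNER JOIN keeps only orders rows whose customer_id matches an id in customers. Walk through each order:
  - order 1 (Tablet): customer_id=1 -> matches Leo
  - order 2 (Laptop): customer_id=NULL, no match -> dropped
  - order 3 (Cable): customer_id=1 -> matches Leo
  - order 4 (Camera): customer_id=2 -> matches Alice
So 1 of 4 rows is dropped.

SQL:
SELECT a.product, b.name AS customer
FROM orders a
INNER JOIN customers b ON a.customer_id = b.id

Result:
product | customer
--------+---------
Tablet  | Leo     
Cable   | Leo     
Camera  | Alice   


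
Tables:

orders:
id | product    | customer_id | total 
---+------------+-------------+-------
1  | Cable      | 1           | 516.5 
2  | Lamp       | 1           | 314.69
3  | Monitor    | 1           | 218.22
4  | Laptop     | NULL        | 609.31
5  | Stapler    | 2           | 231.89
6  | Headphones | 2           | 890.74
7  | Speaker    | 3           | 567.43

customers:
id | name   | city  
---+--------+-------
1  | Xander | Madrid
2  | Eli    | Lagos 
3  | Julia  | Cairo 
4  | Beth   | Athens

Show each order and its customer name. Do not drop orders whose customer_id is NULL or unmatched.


LEFT JOIN keeps every row from orders (the left table); where customer_id has no match in customers, the customer columns become NULL. Walk through each order:
  - order 1 (Cable): customer_id=1 -> matches Xander
  - order 2 (Lamp): customer_id=1 -> matches Xander
  - order 3 (Monitor): customer_id=1 -> matches Xander
  - order 4 (Laptop): customer_id=NULL, no match -> kept with NULL
  - order 5 (Stapler): customer_id=2 -> matches Eli
  - order 6 (Headphones): customer_id=2 -> matches Eli
  - order 7 (Speaker): customer_id=3 -> matches Julia
All 7 rows appear; 1 has NULL customer.

SQL:
SELECT a.product, b.name AS customer
FROM orders a
LEFT JOIN customers b ON a.customer_id = b.id

Result:
product    | customer
-----------+---------
Cable      | Xander  
Lamp       | Xander  
Monitor    | Xander  
Laptop     | NULL    
Stapler    | Eli     
Headphones | Eli     
Speaker    | Julia   
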